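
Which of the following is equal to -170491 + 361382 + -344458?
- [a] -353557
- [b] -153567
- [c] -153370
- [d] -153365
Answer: b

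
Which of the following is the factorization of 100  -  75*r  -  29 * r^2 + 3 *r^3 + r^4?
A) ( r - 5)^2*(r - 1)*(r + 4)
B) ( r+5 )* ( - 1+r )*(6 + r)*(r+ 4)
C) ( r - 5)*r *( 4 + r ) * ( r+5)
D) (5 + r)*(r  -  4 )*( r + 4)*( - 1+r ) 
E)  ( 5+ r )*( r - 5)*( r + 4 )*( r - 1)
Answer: E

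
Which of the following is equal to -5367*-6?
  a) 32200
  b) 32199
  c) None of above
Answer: c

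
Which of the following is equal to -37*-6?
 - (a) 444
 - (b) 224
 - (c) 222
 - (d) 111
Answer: c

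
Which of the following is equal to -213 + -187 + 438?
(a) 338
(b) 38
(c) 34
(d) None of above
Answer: b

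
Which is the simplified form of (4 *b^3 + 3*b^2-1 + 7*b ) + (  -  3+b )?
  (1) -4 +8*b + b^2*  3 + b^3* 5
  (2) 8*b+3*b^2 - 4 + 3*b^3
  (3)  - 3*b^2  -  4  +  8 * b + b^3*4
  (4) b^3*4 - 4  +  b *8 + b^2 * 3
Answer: 4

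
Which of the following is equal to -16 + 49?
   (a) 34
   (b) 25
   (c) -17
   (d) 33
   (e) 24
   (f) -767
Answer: d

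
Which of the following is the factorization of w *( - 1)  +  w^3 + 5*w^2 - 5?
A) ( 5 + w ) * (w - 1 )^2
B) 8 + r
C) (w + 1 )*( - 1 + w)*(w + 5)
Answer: C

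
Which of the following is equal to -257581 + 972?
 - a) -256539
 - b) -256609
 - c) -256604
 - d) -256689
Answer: b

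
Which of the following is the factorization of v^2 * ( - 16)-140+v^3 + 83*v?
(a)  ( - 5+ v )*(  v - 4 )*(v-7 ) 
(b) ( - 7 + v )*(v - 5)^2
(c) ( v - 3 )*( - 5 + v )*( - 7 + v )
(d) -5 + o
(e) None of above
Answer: a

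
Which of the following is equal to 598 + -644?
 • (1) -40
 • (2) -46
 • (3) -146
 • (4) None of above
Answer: 2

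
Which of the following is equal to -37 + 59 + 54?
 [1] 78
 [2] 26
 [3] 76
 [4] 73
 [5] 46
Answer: 3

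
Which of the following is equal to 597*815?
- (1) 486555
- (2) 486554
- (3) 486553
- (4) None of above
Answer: 1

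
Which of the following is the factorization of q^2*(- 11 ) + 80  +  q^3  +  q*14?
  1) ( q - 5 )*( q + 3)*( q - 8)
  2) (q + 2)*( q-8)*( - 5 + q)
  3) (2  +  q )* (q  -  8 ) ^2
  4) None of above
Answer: 2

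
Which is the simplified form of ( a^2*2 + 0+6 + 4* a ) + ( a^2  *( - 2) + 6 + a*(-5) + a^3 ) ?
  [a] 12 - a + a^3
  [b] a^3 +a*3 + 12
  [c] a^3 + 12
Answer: a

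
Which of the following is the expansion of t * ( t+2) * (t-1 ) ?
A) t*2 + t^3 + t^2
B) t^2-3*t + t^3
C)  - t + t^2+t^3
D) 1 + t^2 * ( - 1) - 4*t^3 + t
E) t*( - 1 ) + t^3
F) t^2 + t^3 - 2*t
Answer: F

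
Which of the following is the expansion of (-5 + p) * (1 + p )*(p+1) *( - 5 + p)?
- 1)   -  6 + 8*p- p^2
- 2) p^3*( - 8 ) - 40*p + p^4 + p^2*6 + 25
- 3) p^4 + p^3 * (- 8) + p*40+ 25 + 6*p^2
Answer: 3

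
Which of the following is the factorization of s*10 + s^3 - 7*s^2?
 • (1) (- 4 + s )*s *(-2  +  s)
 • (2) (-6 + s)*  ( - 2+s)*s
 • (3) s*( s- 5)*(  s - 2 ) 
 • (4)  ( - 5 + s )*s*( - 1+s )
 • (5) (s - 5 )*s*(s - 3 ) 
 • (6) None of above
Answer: 3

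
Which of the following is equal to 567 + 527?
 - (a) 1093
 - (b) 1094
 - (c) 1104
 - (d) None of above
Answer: b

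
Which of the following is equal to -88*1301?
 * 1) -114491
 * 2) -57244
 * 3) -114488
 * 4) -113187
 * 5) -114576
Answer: 3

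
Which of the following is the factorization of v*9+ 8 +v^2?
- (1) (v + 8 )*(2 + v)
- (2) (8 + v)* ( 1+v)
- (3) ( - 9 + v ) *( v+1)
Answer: 2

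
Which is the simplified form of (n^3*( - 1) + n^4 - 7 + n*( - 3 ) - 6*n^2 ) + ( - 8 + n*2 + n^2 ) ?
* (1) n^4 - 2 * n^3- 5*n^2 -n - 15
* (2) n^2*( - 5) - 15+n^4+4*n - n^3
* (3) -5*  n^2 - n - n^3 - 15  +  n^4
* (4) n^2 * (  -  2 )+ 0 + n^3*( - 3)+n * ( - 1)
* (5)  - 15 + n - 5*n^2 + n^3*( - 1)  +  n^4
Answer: 3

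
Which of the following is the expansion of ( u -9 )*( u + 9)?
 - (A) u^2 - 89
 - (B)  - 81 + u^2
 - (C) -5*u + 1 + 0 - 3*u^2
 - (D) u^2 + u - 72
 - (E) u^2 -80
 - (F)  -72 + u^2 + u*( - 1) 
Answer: B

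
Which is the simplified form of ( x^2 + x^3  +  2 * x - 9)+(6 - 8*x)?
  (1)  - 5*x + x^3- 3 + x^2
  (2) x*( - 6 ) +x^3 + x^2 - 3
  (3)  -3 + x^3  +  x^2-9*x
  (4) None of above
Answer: 2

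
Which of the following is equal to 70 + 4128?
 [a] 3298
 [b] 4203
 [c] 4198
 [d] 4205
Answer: c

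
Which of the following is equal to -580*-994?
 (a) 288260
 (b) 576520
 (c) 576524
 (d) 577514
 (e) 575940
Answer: b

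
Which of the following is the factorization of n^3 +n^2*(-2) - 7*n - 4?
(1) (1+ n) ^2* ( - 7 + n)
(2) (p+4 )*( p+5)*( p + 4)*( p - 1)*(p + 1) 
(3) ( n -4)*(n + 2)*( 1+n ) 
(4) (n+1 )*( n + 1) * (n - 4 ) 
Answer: 4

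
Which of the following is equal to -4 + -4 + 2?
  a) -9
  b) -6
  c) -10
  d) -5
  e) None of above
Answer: b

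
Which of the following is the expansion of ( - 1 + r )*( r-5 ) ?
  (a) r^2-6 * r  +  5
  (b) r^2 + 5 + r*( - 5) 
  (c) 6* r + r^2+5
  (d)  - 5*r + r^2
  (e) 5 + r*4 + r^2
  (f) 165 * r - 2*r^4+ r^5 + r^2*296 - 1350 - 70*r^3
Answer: a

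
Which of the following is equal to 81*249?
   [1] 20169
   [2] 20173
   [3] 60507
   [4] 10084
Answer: 1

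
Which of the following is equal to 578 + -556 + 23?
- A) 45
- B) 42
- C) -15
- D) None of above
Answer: A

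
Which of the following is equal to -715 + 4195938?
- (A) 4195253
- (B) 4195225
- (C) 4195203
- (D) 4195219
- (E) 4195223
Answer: E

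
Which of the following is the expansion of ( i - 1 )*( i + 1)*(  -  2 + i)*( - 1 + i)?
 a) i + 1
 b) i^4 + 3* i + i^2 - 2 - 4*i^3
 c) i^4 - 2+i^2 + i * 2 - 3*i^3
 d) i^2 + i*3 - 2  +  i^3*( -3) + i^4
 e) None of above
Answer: d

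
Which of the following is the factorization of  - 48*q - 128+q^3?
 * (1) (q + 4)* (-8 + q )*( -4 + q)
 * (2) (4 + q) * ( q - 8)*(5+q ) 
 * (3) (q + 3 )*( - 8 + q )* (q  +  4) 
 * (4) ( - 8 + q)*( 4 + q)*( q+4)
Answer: 4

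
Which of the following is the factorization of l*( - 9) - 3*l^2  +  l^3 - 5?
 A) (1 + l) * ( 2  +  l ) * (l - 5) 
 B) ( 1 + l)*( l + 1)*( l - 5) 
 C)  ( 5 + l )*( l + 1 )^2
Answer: B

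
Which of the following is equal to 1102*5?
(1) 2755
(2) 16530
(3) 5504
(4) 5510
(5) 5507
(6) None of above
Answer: 4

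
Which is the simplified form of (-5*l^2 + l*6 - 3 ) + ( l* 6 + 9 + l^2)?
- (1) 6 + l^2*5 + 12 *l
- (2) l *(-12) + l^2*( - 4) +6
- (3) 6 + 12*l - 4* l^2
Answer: 3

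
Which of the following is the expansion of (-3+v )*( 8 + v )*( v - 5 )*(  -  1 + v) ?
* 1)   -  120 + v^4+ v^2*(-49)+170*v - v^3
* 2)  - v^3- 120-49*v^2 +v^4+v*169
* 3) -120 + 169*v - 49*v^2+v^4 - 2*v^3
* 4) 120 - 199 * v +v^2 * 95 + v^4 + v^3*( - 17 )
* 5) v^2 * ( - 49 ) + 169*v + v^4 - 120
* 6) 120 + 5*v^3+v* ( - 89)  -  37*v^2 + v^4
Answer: 2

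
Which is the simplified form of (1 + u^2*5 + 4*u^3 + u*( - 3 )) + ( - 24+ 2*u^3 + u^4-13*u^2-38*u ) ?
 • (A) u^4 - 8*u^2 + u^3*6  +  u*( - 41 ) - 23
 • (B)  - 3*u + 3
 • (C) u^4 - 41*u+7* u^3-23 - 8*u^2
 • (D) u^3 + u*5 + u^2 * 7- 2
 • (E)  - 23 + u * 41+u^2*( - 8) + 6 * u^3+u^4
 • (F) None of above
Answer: A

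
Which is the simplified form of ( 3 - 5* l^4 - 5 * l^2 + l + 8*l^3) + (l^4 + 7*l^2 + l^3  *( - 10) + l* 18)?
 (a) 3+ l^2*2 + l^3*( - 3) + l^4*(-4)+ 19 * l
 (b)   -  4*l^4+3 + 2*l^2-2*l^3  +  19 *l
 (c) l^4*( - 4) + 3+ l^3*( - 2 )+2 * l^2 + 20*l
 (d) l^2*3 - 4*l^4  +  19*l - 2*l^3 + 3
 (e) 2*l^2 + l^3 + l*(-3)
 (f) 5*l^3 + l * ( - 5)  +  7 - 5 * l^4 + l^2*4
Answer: b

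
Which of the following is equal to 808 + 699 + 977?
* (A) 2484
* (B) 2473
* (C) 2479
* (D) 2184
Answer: A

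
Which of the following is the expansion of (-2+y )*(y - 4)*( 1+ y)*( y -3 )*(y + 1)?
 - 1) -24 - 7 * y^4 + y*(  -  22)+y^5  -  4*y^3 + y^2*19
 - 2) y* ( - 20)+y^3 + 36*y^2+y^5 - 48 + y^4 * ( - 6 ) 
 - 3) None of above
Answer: 3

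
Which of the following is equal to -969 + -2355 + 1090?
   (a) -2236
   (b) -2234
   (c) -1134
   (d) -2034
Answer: b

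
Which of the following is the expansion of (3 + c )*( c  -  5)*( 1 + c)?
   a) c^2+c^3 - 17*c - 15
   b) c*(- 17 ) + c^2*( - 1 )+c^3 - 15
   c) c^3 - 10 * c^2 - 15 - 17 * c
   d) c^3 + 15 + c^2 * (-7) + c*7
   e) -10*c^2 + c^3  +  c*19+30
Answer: b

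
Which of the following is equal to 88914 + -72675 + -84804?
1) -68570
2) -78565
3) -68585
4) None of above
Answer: 4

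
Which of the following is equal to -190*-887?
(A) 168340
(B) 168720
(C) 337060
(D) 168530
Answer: D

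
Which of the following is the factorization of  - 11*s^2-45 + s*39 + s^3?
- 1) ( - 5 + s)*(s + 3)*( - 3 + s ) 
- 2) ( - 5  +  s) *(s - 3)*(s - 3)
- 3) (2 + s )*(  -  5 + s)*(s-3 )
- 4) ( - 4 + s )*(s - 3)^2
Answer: 2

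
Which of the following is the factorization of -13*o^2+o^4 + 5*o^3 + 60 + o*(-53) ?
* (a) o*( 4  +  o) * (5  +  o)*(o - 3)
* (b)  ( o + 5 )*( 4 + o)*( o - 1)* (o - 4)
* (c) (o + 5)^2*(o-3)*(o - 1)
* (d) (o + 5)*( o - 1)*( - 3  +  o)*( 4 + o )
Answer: d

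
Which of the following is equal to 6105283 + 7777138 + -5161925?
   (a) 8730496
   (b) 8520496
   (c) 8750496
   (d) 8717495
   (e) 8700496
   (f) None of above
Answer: f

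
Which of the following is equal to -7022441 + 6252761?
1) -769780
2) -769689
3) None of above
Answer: 3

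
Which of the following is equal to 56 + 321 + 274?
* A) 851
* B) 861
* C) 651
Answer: C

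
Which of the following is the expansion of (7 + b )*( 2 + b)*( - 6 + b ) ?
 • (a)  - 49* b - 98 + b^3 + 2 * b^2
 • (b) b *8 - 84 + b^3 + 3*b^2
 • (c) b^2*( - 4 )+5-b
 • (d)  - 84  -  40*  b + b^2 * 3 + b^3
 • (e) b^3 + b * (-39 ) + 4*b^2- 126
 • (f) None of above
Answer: d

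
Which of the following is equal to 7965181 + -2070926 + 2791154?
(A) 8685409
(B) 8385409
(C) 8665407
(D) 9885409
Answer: A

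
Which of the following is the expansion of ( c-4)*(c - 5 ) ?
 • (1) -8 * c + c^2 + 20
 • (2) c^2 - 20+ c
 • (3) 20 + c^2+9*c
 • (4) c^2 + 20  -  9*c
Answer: 4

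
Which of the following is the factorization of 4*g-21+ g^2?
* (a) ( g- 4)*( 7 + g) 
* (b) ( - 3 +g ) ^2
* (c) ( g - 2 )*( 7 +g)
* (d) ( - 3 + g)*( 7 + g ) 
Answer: d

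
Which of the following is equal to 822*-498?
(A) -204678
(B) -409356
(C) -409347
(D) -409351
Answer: B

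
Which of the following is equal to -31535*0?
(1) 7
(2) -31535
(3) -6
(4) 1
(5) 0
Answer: 5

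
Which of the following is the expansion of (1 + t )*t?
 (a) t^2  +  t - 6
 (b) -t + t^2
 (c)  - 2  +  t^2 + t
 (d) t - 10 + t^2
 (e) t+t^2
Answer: e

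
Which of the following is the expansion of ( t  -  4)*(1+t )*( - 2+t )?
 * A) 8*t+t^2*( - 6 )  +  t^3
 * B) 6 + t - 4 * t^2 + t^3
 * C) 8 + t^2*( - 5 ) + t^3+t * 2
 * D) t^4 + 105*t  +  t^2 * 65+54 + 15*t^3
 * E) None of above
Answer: C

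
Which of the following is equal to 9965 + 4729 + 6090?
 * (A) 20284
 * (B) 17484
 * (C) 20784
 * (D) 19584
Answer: C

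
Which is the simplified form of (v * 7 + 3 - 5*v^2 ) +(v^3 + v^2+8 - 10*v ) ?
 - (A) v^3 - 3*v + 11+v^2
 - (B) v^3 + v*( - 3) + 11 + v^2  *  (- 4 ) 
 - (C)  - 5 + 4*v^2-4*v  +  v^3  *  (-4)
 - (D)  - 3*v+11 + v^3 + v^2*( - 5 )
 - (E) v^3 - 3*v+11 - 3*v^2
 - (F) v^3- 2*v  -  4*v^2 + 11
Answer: B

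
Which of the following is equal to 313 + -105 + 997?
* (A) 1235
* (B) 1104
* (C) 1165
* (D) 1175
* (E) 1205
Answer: E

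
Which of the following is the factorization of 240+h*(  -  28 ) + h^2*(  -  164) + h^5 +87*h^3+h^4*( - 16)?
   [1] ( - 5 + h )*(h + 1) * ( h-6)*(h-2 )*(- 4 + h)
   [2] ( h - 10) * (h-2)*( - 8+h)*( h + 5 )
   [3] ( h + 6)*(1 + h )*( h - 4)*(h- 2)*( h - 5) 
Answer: 1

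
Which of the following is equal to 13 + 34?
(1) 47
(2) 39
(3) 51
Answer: 1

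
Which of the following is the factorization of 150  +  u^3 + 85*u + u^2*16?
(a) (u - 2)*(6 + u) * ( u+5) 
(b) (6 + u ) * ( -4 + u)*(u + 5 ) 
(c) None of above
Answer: c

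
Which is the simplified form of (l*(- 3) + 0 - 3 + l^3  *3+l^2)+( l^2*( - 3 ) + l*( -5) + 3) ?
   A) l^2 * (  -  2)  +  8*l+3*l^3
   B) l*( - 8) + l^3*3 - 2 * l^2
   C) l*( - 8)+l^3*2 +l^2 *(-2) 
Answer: B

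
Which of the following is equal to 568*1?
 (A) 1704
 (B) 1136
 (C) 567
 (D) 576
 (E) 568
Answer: E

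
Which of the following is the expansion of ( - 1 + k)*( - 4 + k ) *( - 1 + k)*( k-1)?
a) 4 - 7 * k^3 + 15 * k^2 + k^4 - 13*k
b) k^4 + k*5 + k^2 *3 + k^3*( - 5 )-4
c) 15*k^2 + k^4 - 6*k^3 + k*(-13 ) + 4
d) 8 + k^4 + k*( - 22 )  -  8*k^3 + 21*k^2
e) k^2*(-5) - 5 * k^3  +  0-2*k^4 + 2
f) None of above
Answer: a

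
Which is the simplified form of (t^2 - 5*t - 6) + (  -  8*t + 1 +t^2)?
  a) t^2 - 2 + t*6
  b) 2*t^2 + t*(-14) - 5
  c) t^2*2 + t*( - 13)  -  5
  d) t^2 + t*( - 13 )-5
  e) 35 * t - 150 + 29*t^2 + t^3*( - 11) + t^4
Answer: c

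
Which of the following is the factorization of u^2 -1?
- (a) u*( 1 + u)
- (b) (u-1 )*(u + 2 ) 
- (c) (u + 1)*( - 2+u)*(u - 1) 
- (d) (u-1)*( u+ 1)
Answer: d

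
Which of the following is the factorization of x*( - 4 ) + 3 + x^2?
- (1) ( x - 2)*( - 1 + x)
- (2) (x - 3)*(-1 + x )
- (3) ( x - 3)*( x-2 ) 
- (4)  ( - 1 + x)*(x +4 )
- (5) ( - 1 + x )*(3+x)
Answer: 2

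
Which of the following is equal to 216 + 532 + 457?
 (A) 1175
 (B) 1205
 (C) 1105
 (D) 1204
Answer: B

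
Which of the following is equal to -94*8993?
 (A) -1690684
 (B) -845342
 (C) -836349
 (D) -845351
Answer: B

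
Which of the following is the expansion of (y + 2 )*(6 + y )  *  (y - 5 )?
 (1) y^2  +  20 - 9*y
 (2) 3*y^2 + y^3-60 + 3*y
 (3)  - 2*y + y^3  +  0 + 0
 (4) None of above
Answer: 4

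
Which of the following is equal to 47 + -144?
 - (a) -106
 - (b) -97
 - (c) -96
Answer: b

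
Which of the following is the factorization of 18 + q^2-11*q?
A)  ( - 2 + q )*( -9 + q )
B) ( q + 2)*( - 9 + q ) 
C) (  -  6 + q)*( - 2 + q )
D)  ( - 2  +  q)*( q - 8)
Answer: A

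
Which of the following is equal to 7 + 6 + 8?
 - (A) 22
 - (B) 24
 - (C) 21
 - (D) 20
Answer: C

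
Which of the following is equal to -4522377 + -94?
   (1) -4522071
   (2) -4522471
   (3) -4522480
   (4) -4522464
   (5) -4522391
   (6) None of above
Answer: 2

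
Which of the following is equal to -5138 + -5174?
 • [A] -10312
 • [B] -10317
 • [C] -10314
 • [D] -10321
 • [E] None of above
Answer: A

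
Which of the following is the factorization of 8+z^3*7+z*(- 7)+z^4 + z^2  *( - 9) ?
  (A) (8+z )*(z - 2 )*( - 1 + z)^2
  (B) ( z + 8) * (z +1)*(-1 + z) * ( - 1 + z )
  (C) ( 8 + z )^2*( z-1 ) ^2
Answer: B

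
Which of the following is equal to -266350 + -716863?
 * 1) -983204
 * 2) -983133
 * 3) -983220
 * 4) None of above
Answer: 4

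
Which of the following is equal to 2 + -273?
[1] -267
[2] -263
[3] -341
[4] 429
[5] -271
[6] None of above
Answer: 5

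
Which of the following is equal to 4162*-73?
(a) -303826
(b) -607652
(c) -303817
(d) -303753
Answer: a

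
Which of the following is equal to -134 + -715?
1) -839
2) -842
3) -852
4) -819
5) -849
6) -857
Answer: 5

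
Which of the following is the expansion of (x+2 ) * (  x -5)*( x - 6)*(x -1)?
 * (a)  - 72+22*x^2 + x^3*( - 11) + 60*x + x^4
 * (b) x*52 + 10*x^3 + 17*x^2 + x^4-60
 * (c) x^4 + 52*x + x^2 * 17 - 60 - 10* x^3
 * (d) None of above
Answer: c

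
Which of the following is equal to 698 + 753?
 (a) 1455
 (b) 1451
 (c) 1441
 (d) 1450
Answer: b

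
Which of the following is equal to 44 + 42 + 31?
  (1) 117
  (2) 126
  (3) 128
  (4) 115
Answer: 1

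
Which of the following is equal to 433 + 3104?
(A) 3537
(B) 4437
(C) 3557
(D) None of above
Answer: A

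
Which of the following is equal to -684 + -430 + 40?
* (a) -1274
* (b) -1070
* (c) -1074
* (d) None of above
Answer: c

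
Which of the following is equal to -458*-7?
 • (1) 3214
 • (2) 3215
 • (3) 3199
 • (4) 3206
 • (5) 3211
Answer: 4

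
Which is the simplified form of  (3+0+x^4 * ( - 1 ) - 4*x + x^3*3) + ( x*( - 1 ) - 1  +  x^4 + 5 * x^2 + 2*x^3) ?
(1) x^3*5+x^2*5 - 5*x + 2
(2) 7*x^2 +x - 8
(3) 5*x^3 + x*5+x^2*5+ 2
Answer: 1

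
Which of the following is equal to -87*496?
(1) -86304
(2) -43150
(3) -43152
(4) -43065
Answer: 3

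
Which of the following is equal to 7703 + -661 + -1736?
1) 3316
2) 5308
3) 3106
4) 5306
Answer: 4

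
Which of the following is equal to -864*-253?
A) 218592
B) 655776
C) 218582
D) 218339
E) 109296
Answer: A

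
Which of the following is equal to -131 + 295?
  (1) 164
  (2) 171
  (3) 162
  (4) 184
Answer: 1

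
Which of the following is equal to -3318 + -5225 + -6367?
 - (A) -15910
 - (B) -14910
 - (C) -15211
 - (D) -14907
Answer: B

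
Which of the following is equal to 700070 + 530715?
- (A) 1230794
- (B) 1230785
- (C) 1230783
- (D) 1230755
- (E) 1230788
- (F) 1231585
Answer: B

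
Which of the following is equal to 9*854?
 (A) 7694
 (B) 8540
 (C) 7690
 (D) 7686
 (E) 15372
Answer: D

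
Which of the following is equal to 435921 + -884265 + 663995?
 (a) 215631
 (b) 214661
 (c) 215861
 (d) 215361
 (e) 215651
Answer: e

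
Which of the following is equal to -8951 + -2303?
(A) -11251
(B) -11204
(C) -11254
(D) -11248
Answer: C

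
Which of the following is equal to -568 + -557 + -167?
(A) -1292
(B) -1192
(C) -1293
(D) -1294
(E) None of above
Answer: A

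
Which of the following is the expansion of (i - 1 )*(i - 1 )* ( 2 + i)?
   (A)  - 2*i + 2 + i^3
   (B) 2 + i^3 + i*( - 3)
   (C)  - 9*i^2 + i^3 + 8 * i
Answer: B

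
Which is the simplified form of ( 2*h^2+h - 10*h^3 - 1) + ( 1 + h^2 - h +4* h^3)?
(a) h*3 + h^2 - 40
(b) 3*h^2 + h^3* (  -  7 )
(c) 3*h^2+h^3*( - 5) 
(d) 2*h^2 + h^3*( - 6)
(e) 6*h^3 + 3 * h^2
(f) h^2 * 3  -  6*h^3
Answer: f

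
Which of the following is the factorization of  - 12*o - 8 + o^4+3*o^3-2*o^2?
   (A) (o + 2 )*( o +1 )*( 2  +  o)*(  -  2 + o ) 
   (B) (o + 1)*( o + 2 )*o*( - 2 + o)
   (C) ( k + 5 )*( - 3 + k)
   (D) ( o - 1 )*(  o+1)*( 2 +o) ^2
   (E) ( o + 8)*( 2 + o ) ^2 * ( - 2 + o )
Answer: A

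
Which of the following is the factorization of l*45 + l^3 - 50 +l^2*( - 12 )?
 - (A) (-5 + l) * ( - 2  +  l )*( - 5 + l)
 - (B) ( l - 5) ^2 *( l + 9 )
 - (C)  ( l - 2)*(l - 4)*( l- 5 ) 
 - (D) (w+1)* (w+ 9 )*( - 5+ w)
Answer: A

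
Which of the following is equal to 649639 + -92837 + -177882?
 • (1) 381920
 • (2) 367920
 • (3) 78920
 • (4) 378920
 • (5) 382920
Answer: 4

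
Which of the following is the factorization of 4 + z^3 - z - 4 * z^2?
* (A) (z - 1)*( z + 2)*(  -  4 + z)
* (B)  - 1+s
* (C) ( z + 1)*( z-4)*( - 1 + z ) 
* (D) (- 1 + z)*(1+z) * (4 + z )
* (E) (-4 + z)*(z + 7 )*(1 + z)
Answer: C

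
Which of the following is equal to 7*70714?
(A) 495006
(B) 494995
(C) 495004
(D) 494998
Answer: D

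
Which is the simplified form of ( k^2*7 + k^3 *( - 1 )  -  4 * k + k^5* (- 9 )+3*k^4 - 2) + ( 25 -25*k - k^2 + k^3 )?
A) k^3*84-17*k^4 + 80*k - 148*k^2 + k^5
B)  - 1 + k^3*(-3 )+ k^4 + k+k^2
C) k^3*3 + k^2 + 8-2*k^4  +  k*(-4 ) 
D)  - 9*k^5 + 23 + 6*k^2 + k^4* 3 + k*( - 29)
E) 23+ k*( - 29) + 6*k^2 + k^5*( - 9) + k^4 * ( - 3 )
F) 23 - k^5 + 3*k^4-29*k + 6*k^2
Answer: D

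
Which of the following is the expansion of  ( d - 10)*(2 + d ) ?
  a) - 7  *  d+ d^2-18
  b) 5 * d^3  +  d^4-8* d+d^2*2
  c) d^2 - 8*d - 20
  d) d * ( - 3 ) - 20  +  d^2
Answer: c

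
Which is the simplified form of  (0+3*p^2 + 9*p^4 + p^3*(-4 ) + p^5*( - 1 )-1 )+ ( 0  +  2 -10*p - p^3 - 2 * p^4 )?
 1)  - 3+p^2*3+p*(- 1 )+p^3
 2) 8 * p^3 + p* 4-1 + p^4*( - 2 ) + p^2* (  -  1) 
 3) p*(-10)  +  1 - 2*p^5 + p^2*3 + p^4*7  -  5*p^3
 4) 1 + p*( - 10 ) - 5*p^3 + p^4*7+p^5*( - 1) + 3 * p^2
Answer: 4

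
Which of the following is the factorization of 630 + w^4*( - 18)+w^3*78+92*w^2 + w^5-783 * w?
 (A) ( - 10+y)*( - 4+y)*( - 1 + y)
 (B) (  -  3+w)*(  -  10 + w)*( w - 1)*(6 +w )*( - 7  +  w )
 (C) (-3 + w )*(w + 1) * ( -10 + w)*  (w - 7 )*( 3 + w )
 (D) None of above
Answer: D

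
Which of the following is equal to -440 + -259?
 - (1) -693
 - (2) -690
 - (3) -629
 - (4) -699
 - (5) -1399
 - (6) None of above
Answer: 4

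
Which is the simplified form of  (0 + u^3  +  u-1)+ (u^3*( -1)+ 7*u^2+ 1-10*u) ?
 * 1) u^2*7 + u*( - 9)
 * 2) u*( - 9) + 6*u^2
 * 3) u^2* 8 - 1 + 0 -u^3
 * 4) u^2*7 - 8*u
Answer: 1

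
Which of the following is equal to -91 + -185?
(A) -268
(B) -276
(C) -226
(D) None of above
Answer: B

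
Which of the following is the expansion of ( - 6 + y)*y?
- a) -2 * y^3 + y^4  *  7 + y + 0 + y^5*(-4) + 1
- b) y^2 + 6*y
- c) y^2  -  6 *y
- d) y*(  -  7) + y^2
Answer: c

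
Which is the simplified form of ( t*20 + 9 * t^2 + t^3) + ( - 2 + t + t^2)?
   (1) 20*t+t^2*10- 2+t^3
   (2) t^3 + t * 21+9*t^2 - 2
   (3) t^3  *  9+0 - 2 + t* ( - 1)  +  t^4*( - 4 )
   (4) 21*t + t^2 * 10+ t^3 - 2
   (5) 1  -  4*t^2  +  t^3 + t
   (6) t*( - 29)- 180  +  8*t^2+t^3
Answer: 4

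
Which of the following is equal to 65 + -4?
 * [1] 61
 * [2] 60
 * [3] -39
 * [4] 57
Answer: 1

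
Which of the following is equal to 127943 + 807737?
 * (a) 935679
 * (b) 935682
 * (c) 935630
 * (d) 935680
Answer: d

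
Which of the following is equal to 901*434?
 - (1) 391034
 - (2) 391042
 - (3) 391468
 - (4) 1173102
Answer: 1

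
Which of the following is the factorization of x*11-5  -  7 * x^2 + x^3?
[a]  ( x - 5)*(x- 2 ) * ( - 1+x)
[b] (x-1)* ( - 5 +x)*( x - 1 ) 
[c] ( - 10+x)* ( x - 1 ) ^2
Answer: b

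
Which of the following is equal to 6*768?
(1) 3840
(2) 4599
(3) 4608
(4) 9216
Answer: 3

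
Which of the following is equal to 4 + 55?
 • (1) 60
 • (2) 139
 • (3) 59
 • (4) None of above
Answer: 3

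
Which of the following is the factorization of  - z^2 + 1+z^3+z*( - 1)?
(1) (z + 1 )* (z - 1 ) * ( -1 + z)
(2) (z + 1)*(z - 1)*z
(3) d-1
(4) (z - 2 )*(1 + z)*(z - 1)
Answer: 1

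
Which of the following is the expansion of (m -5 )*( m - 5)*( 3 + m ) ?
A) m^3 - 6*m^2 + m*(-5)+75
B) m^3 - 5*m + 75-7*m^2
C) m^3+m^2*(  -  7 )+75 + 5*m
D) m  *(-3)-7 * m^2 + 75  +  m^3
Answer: B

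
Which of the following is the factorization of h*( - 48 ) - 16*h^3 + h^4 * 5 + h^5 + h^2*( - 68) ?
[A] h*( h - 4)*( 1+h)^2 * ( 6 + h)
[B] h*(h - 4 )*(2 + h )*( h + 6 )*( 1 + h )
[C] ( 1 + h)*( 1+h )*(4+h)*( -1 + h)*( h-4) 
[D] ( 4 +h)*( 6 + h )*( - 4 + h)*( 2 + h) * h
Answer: B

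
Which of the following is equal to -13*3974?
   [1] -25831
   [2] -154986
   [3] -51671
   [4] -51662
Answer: 4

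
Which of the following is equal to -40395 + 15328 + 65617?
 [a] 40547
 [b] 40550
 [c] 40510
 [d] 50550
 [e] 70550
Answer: b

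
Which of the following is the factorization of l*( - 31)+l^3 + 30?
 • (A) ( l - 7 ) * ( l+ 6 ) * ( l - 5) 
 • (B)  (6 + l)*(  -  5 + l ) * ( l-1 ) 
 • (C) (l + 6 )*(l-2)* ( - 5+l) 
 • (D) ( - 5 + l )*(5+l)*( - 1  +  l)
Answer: B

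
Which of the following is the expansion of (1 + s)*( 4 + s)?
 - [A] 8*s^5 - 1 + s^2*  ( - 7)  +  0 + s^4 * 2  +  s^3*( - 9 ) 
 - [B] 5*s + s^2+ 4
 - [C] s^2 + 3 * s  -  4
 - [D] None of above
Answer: B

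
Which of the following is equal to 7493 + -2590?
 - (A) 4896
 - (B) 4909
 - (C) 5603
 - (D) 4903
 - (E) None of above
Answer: D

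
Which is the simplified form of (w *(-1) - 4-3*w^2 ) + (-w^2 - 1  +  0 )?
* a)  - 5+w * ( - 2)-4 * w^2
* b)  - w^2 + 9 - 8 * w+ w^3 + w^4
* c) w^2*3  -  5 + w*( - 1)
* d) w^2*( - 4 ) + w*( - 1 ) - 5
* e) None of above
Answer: d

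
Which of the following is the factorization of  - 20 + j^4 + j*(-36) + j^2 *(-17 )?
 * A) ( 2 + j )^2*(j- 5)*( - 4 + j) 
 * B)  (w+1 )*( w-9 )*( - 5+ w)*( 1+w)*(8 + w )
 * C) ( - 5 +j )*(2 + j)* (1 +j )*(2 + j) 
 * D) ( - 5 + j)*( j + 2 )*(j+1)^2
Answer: C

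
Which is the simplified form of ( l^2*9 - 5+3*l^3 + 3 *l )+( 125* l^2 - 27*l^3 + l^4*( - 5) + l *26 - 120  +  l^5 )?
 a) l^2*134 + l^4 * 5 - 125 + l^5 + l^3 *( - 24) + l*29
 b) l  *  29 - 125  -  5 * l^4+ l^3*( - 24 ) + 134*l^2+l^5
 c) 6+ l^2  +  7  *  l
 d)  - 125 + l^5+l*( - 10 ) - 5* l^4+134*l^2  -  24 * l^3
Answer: b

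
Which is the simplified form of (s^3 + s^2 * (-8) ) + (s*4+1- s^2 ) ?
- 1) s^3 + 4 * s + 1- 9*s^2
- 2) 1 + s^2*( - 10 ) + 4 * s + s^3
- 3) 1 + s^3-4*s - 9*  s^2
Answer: 1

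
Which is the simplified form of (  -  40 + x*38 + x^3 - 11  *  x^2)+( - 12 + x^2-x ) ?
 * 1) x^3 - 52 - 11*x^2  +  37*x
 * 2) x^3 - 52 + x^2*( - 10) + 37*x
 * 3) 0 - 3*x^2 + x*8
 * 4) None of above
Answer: 2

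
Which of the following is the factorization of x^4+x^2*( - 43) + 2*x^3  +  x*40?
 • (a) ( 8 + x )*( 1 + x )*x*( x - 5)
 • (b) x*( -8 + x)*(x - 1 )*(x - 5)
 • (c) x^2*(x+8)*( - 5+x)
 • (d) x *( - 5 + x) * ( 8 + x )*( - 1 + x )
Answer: d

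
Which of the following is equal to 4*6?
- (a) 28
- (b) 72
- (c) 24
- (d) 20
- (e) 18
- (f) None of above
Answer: c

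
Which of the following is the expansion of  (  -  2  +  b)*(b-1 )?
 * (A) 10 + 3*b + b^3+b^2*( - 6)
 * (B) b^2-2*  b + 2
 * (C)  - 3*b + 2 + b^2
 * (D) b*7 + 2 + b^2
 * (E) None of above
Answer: C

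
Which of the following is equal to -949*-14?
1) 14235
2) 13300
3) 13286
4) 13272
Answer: 3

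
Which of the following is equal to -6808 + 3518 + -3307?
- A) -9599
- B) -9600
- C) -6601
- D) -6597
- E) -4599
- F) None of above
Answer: D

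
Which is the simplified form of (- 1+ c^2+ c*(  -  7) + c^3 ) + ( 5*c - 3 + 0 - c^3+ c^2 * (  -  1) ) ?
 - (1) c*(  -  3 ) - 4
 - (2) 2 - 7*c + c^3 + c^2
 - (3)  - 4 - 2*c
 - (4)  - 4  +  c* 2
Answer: 3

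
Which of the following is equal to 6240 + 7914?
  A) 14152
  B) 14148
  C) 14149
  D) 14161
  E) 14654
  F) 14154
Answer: F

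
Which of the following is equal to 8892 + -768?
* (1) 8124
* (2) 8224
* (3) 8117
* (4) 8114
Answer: 1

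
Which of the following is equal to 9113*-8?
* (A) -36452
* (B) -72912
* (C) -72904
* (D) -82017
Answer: C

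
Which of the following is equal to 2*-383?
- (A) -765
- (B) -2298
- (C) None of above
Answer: C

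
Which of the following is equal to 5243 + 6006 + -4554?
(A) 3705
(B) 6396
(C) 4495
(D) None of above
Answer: D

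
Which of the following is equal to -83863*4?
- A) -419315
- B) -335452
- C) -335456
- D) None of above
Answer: B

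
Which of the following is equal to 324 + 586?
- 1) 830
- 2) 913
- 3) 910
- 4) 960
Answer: 3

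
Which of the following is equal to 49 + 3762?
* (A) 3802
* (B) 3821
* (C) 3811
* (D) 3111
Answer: C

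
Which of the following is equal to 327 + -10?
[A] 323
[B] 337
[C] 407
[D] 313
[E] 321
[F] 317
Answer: F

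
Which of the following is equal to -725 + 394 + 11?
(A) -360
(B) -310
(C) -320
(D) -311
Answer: C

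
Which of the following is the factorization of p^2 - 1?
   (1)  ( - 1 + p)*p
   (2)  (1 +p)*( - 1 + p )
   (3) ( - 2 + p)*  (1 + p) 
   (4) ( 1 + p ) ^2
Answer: 2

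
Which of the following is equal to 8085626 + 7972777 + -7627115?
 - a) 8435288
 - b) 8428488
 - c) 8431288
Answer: c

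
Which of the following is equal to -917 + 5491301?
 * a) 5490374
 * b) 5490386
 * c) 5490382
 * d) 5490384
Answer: d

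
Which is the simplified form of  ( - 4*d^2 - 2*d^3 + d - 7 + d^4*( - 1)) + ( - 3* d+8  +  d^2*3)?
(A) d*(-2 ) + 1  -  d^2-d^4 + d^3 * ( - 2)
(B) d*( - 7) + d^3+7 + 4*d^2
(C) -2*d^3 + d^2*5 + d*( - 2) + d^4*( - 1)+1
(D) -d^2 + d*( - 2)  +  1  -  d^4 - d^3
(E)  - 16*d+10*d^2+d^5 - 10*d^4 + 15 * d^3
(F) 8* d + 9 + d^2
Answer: A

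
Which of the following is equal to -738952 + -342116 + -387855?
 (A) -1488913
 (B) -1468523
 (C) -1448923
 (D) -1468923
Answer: D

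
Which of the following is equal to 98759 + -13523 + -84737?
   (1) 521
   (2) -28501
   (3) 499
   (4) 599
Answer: 3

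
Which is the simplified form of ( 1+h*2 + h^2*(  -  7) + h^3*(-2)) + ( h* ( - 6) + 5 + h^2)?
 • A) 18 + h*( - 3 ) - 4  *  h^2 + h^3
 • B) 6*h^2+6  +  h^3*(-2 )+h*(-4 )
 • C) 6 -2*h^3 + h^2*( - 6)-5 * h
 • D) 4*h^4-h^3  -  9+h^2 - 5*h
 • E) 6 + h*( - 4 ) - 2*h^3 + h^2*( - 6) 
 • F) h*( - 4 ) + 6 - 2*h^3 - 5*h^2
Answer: E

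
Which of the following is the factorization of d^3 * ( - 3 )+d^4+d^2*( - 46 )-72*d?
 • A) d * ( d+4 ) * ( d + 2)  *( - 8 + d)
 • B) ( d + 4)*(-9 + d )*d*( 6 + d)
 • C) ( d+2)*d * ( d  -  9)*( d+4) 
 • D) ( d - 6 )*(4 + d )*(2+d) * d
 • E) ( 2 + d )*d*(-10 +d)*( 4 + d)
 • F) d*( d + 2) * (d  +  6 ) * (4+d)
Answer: C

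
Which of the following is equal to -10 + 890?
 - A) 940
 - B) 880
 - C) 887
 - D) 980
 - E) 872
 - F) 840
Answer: B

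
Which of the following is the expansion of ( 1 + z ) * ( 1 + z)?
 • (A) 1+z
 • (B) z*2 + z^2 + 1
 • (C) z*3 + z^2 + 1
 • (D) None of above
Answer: B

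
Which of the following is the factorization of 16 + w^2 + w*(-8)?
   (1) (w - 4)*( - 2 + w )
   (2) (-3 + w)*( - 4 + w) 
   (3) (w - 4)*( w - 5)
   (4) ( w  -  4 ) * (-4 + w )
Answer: 4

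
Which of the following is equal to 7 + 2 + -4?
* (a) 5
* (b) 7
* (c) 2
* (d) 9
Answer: a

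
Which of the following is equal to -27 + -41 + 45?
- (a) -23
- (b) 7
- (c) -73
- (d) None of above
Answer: a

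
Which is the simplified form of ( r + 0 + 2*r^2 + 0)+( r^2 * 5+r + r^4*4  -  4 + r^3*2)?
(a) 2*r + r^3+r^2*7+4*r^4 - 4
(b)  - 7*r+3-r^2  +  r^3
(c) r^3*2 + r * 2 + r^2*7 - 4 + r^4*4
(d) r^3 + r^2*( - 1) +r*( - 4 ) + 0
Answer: c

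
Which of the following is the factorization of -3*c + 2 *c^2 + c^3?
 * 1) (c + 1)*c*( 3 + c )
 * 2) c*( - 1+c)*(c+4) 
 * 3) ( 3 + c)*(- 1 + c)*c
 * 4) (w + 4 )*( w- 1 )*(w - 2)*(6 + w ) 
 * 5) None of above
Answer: 3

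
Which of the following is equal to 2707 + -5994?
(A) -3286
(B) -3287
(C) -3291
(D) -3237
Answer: B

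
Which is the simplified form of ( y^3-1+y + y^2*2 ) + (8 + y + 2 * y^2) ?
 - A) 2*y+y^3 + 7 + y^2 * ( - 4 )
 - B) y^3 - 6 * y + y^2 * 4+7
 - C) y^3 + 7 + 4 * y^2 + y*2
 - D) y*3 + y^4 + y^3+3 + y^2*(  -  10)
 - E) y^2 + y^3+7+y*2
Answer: C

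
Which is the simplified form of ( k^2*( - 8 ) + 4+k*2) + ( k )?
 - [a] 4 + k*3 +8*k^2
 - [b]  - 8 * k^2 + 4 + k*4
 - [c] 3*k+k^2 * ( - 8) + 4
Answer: c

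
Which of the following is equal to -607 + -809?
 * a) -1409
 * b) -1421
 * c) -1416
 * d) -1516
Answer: c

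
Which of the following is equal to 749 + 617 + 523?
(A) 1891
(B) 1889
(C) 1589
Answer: B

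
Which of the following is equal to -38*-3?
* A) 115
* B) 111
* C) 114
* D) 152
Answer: C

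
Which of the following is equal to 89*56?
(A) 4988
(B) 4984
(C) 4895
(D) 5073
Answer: B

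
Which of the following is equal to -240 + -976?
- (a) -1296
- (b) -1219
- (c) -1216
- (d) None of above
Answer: c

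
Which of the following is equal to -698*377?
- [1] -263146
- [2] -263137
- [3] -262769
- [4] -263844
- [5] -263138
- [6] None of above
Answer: 1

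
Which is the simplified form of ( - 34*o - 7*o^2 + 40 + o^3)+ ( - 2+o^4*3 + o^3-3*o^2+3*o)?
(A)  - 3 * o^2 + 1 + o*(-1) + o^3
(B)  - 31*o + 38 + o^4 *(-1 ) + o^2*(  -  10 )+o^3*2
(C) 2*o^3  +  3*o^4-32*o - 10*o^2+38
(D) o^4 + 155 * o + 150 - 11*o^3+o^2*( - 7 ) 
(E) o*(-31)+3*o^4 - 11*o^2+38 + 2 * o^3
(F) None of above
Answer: F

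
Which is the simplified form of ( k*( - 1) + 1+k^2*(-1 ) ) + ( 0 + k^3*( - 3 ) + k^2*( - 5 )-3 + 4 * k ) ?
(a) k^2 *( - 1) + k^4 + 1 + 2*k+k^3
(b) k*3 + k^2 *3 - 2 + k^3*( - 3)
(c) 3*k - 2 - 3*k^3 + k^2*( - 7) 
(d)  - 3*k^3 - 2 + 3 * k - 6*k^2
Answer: d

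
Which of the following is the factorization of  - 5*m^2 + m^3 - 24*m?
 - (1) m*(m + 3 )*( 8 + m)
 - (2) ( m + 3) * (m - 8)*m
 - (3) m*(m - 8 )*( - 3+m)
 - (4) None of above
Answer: 2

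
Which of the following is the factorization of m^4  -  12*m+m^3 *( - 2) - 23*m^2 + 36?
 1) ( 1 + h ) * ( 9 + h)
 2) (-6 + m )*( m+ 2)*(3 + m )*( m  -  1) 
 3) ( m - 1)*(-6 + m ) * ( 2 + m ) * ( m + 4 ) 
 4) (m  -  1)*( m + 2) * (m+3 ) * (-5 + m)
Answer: 2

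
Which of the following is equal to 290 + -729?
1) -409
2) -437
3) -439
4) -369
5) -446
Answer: 3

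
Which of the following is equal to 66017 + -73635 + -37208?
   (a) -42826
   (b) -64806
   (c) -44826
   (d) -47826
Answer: c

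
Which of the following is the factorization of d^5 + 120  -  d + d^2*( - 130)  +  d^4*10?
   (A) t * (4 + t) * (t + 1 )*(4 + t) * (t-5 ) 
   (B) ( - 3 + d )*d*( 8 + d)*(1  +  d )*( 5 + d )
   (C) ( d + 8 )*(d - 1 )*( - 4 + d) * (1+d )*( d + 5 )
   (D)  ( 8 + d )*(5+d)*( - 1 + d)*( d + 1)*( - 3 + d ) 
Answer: D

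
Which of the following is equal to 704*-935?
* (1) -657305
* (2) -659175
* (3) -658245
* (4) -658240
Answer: 4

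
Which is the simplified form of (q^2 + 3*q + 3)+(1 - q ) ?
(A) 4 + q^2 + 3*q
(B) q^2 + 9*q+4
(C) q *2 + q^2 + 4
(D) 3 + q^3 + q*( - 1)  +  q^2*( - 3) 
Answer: C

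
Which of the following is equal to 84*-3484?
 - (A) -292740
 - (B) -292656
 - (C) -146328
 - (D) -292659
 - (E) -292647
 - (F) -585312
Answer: B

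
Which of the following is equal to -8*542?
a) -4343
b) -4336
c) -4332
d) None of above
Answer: b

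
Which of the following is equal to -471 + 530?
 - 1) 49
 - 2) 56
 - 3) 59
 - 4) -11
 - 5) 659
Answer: 3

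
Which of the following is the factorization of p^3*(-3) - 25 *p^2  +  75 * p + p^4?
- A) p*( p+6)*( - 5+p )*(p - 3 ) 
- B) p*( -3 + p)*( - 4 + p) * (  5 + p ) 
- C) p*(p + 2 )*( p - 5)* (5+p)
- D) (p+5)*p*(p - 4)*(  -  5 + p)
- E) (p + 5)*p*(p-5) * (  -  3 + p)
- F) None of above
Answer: E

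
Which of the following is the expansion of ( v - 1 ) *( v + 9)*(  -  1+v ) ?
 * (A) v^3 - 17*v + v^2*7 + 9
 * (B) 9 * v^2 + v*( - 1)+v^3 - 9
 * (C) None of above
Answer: A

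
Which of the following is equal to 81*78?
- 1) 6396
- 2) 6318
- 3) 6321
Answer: 2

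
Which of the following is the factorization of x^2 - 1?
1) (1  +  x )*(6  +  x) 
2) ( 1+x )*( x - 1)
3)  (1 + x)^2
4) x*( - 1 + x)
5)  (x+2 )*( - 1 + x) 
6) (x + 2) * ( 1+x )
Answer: 2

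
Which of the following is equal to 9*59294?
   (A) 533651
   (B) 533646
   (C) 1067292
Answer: B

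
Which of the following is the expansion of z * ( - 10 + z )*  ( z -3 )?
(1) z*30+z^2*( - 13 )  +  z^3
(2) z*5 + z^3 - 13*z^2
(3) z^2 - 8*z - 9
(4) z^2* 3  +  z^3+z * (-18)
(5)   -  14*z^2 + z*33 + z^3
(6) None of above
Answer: 1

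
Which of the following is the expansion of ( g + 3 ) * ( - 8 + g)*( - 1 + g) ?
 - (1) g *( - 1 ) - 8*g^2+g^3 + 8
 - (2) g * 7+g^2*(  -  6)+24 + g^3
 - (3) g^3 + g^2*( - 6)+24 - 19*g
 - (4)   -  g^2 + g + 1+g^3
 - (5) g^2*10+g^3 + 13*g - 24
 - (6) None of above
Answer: 3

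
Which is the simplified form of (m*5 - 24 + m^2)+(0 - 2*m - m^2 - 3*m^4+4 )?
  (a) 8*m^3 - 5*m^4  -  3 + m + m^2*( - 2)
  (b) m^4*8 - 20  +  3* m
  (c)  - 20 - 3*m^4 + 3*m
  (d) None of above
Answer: c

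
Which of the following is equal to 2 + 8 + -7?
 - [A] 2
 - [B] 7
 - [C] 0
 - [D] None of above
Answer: D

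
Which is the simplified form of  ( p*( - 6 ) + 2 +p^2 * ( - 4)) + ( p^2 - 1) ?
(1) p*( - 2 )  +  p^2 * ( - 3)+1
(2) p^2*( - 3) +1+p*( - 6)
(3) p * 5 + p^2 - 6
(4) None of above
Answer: 2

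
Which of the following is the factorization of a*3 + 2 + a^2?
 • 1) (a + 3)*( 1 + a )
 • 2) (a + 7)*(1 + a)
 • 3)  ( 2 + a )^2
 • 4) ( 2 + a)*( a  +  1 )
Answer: 4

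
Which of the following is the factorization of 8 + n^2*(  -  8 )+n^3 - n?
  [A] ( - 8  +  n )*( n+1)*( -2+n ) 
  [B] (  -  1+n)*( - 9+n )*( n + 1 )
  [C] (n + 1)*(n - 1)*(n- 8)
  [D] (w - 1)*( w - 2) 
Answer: C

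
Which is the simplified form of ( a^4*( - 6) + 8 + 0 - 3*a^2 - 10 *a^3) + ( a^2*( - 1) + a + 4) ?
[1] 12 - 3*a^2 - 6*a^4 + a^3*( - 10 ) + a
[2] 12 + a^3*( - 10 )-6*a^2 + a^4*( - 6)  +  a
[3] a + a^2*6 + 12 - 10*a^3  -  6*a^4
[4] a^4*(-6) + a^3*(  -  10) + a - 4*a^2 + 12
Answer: 4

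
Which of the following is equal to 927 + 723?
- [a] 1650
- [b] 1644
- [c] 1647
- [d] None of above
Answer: a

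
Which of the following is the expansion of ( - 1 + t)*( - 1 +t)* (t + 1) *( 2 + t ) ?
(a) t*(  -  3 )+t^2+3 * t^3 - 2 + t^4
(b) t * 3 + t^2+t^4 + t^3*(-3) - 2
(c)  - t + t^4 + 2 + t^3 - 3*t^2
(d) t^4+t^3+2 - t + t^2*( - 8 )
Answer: c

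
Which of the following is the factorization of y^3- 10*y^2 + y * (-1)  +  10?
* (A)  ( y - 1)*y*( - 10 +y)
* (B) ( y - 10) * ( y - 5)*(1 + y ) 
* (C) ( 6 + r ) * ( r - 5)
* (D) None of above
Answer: D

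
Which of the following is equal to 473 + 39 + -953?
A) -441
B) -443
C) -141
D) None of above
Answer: A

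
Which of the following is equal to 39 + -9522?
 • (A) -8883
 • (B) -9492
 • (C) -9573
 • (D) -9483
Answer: D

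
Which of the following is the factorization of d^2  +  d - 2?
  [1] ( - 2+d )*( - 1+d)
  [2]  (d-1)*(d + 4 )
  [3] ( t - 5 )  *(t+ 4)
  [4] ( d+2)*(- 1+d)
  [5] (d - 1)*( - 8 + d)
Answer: 4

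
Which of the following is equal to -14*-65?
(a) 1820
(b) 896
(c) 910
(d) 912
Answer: c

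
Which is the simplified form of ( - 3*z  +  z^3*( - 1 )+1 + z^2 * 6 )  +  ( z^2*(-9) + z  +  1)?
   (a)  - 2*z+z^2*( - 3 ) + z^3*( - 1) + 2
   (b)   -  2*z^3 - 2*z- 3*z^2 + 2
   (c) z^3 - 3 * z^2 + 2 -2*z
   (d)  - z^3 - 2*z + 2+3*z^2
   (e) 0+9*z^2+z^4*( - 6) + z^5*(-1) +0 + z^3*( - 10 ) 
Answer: a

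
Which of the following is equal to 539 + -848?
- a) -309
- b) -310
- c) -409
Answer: a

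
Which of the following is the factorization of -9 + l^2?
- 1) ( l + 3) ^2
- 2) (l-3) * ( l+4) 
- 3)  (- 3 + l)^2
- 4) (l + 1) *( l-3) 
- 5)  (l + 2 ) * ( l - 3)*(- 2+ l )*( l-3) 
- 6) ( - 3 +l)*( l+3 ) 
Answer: 6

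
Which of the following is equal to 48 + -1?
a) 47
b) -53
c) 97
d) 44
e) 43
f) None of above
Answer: a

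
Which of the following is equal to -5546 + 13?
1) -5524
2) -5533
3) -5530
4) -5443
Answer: 2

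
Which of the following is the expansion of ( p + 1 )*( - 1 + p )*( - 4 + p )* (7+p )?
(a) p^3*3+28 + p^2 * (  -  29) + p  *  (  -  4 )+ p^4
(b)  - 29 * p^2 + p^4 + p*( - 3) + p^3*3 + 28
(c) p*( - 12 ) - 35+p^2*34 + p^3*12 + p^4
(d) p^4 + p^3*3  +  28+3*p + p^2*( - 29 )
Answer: b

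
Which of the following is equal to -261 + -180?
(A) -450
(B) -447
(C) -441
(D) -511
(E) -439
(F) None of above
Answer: C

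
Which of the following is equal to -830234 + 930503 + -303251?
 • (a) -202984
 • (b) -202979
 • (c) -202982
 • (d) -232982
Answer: c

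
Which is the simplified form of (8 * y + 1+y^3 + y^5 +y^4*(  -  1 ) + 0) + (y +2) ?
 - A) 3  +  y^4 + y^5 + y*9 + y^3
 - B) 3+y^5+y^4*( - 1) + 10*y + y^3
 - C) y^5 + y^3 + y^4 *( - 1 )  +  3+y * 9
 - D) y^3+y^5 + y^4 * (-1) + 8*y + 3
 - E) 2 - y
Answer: C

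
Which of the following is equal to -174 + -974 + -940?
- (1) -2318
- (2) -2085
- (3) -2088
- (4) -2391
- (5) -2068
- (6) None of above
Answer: 3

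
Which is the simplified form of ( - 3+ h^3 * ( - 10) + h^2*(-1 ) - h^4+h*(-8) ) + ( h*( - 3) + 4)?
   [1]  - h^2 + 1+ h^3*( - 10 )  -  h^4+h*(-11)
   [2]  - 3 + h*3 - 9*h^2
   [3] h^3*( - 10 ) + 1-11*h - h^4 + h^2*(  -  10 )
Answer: 1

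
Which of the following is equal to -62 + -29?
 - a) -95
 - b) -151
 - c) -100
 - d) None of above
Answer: d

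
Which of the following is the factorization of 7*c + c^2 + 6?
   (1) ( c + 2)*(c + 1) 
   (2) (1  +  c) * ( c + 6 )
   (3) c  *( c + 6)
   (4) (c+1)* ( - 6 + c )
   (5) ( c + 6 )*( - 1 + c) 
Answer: 2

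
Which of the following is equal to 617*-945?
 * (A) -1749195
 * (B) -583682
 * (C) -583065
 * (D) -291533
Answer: C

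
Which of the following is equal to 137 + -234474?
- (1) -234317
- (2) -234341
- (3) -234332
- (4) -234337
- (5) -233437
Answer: 4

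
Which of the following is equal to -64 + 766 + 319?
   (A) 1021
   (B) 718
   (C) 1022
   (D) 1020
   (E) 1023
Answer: A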